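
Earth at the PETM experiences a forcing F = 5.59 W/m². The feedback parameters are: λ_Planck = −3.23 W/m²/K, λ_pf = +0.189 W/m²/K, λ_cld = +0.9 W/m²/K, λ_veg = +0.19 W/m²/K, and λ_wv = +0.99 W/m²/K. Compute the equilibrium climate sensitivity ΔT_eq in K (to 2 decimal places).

Net feedback parameter λ = (−3.23) + (+0.189) + (+0.9) + (+0.19) + (+0.99) = -0.961 W/m²/K.
ΔT = −F/λ = −5.59/(-0.961) = 5.82 K.

5.82 K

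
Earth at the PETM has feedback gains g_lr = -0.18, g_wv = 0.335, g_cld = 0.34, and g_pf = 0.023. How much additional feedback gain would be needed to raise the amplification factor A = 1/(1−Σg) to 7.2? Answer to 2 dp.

0.34

Current total gain = 0.518.
Target gain for A = 7.2: g* = 1 − 1/7.2 = 0.8611.
Additional gain needed = 0.8611 − 0.518 = 0.34.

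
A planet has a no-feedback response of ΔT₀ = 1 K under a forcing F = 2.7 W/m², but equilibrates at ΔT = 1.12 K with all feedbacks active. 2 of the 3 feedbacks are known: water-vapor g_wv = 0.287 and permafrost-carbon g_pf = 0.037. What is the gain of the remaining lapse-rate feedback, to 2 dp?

Amplification A = ΔT/ΔT₀ = 1.12/1 = 1.12.
Total gain g = 1 − 1/A = 1 − 1/1.12 = 0.1071.
Known gains sum to 0.287 + 0.037 = 0.324.
g_lr = 0.1071 − 0.324 = -0.22.

-0.22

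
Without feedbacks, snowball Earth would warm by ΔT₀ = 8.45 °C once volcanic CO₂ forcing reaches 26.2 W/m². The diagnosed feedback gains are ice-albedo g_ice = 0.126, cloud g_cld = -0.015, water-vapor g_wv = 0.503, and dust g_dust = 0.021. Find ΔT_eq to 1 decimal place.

Total gain g = 0.126 − 0.015 + 0.503 + 0.021 = 0.635.
Amplification A = 1/(1 − 0.635) = 2.74.
ΔT = 8.45 × 2.74 = 23.2 °C.

23.2 °C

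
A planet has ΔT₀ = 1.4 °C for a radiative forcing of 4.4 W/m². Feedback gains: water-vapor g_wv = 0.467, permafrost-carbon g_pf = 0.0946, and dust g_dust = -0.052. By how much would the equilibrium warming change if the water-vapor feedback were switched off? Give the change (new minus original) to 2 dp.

Original: g = 0.5096, ΔT = 1.4/(1−0.5096) = 2.8548 °C.
Without water-vapor: g' = 0.0426, ΔT' = 1.4/(1−0.0426) = 1.4623 °C.
Change = 1.4623 − 2.8548 = -1.39 °C.

-1.39 °C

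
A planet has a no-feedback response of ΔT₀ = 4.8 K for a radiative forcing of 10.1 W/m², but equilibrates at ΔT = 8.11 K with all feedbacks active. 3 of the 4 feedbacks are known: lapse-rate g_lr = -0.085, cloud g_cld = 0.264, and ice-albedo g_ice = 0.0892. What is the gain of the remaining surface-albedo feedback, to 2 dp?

Amplification A = ΔT/ΔT₀ = 8.11/4.8 = 1.69.
Total gain g = 1 − 1/A = 1 − 1/1.69 = 0.4083.
Known gains sum to -0.085 + 0.264 + 0.0892 = 0.2682.
g_alb = 0.4083 − 0.2682 = 0.14.

0.14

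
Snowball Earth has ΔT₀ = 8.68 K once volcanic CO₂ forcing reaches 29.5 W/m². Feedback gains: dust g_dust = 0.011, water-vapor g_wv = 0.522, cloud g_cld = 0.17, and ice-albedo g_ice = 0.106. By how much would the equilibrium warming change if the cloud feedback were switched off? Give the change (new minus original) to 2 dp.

Original: g = 0.809, ΔT = 8.68/(1−0.809) = 45.4450 K.
Without cloud: g' = 0.639, ΔT' = 8.68/(1−0.639) = 24.0443 K.
Change = 24.0443 − 45.4450 = -21.40 K.

-21.40 K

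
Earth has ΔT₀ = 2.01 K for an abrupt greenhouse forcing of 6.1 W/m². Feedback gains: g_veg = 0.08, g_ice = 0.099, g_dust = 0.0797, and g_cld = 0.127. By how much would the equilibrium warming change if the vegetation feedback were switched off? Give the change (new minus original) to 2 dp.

-0.38 K

Original: g = 0.3857, ΔT = 2.01/(1−0.3857) = 3.2720 K.
Without vegetation: g' = 0.3057, ΔT' = 2.01/(1−0.3057) = 2.8950 K.
Change = 2.8950 − 3.2720 = -0.38 K.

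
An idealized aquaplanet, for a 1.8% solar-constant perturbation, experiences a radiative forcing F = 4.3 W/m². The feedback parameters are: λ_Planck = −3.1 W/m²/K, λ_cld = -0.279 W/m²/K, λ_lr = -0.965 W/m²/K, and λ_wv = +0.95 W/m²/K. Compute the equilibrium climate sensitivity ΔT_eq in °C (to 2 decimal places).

Net feedback parameter λ = (−3.1) + (-0.279) + (-0.965) + (+0.95) = -3.394 W/m²/K.
ΔT = −F/λ = −4.3/(-3.394) = 1.27 °C.

1.27 °C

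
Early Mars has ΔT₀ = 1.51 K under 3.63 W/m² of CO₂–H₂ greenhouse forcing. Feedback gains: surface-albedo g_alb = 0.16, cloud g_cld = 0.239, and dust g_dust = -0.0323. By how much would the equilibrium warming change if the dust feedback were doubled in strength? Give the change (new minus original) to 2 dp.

-0.12 K

Original: g = 0.3667, ΔT = 1.51/(1−0.3667) = 2.3843 K.
With doubled dust: g' = 0.3344, ΔT' = 1.51/(1−0.3344) = 2.2686 K.
Change = 2.2686 − 2.3843 = -0.12 K.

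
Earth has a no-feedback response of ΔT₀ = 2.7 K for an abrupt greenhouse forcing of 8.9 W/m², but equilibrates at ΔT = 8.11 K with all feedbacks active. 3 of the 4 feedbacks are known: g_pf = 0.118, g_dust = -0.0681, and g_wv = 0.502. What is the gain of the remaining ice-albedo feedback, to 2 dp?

Amplification A = ΔT/ΔT₀ = 8.11/2.7 = 3.004.
Total gain g = 1 − 1/A = 1 − 1/3.004 = 0.6671.
Known gains sum to 0.118 − 0.0681 + 0.502 = 0.5519.
g_ice = 0.6671 − 0.5519 = 0.12.

0.12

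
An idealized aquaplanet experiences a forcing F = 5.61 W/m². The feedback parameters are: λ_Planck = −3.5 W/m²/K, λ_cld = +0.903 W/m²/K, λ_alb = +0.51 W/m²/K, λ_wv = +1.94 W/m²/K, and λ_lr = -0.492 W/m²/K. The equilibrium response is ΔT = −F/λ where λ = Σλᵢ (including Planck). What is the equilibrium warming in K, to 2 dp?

Net feedback parameter λ = (−3.5) + (+0.903) + (+0.51) + (+1.94) + (-0.492) = -0.639 W/m²/K.
ΔT = −F/λ = −5.61/(-0.639) = 8.78 K.

8.78 K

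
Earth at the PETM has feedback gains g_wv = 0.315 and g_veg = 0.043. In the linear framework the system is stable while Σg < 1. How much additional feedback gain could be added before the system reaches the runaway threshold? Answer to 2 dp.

Current total gain = 0.315 + 0.043 = 0.358.
Margin to runaway = 1 − 0.358 = 0.64.

0.64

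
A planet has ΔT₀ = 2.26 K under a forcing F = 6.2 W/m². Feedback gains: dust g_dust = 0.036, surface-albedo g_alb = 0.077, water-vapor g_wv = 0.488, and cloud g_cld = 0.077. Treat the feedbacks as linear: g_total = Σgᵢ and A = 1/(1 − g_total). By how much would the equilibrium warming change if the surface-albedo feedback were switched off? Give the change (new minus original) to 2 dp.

Original: g = 0.678, ΔT = 2.26/(1−0.678) = 7.0186 K.
Without surface-albedo: g' = 0.601, ΔT' = 2.26/(1−0.601) = 5.6642 K.
Change = 5.6642 − 7.0186 = -1.35 K.

-1.35 K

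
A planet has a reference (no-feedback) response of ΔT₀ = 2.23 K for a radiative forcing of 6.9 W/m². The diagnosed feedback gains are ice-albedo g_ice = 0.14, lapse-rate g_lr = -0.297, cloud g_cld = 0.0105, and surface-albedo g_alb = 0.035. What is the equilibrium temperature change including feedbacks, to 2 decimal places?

2.01 K

Total gain g = 0.14 − 0.297 + 0.0105 + 0.035 = -0.1115.
Amplification A = 1/(1 + 0.1115) = 0.8997.
ΔT = 2.23 × 0.8997 = 2.01 K.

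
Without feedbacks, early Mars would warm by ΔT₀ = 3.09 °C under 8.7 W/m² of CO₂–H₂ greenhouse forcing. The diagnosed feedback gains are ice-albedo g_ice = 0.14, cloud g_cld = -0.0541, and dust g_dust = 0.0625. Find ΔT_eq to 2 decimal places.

Total gain g = 0.14 − 0.0541 + 0.0625 = 0.1484.
Amplification A = 1/(1 − 0.1484) = 1.174.
ΔT = 3.09 × 1.174 = 3.63 °C.

3.63 °C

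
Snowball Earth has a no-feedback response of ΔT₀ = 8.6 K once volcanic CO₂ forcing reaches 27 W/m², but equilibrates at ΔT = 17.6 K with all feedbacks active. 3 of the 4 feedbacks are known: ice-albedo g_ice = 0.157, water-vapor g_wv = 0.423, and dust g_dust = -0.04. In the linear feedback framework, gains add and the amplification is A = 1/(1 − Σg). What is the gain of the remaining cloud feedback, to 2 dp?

-0.03

Amplification A = ΔT/ΔT₀ = 17.6/8.6 = 2.047.
Total gain g = 1 − 1/A = 1 − 1/2.047 = 0.5115.
Known gains sum to 0.157 + 0.423 − 0.04 = 0.54.
g_cld = 0.5115 − 0.54 = -0.03.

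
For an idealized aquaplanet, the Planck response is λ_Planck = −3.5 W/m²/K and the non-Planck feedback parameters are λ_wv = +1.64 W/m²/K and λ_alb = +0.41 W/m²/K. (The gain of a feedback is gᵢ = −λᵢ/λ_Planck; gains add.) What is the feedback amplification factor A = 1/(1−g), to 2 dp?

2.41

Convert to gains: g_wv = 1.64/3.5 = 0.4686; g_alb = 0.41/3.5 = 0.1171.
Total gain g = 0.5857.
A = 1/(1 − 0.5857) = 2.41.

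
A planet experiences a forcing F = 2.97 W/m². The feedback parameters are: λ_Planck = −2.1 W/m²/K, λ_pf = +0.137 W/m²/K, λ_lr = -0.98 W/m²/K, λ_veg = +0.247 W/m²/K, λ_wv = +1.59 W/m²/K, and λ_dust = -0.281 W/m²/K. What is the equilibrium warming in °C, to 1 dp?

Net feedback parameter λ = (−2.1) + (+0.137) + (-0.98) + (+0.247) + (+1.59) + (-0.281) = -1.387 W/m²/K.
ΔT = −F/λ = −2.97/(-1.387) = 2.1 °C.

2.1 °C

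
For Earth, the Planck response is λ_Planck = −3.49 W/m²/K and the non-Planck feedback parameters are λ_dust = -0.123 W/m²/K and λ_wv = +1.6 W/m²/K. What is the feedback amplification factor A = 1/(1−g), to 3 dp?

1.734

Convert to gains: g_dust = -0.123/3.49 = -0.03524; g_wv = 1.6/3.49 = 0.4585.
Total gain g = 0.42326.
A = 1/(1 − 0.42326) = 1.734.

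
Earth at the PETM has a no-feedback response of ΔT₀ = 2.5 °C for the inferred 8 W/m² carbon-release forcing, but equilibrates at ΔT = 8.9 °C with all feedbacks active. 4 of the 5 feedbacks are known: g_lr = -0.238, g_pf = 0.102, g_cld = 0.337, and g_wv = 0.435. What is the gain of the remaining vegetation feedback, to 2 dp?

Amplification A = ΔT/ΔT₀ = 8.9/2.5 = 3.56.
Total gain g = 1 − 1/A = 1 − 1/3.56 = 0.7191.
Known gains sum to -0.238 + 0.102 + 0.337 + 0.435 = 0.636.
g_veg = 0.7191 − 0.636 = 0.08.

0.08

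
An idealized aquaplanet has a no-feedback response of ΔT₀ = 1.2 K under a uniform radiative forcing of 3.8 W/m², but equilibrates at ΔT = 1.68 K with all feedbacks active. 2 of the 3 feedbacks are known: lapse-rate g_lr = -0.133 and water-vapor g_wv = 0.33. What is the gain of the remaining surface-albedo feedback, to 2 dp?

Amplification A = ΔT/ΔT₀ = 1.68/1.2 = 1.4.
Total gain g = 1 − 1/A = 1 − 1/1.4 = 0.2857.
Known gains sum to -0.133 + 0.33 = 0.197.
g_alb = 0.2857 − 0.197 = 0.09.

0.09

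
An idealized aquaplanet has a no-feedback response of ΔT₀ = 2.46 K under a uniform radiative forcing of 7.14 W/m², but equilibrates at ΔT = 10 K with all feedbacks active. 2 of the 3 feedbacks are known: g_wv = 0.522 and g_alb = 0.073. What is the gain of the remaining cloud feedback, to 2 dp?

0.16

Amplification A = ΔT/ΔT₀ = 10/2.46 = 4.065.
Total gain g = 1 − 1/A = 1 − 1/4.065 = 0.754.
Known gains sum to 0.522 + 0.073 = 0.595.
g_cld = 0.754 − 0.595 = 0.16.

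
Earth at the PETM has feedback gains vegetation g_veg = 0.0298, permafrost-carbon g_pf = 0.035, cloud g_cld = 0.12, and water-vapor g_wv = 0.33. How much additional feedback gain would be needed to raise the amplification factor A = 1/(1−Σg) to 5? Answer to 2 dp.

0.29

Current total gain = 0.5148.
Target gain for A = 5: g* = 1 − 1/5 = 0.8.
Additional gain needed = 0.8 − 0.5148 = 0.29.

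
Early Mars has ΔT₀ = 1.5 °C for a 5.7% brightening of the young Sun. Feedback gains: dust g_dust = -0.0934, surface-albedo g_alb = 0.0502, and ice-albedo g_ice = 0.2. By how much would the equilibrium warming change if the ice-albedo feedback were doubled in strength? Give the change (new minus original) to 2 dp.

0.55 °C

Original: g = 0.1568, ΔT = 1.5/(1−0.1568) = 1.7789 °C.
With doubled ice-albedo: g' = 0.3568, ΔT' = 1.5/(1−0.3568) = 2.3321 °C.
Change = 2.3321 − 1.7789 = 0.55 °C.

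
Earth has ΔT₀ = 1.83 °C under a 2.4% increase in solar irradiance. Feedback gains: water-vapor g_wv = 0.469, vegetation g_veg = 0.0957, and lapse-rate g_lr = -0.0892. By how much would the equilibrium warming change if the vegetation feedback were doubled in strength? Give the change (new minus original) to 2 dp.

0.78 °C

Original: g = 0.4755, ΔT = 1.83/(1−0.4755) = 3.4890 °C.
With doubled vegetation: g' = 0.5712, ΔT' = 1.83/(1−0.5712) = 4.2677 °C.
Change = 4.2677 − 3.4890 = 0.78 °C.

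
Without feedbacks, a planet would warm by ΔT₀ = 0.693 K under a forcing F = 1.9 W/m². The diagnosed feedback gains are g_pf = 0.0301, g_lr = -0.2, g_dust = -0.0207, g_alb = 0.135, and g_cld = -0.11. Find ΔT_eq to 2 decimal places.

Total gain g = 0.0301 − 0.2 − 0.0207 + 0.135 − 0.11 = -0.1656.
Amplification A = 1/(1 + 0.1656) = 0.8579.
ΔT = 0.693 × 0.8579 = 0.59 K.

0.59 K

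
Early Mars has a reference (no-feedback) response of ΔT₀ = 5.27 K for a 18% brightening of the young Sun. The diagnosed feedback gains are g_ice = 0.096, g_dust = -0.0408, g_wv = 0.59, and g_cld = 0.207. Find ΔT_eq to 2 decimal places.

35.66 K

Total gain g = 0.096 − 0.0408 + 0.59 + 0.207 = 0.8522.
Amplification A = 1/(1 − 0.8522) = 6.766.
ΔT = 5.27 × 6.766 = 35.66 K.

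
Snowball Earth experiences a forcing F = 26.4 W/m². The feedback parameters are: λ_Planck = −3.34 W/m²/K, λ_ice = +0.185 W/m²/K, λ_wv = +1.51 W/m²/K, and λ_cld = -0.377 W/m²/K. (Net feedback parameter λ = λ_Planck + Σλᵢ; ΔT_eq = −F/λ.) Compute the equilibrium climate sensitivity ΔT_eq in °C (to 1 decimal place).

13.1 °C

Net feedback parameter λ = (−3.34) + (+0.185) + (+1.51) + (-0.377) = -2.022 W/m²/K.
ΔT = −F/λ = −26.4/(-2.022) = 13.1 °C.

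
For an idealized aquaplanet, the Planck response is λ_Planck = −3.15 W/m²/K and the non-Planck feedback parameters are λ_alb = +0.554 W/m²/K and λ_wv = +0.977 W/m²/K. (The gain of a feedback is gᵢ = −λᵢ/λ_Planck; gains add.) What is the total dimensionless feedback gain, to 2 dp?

0.49

Convert to gains: g_alb = 0.554/3.15 = 0.1759; g_wv = 0.977/3.15 = 0.3102.
Total gain g = 0.4861.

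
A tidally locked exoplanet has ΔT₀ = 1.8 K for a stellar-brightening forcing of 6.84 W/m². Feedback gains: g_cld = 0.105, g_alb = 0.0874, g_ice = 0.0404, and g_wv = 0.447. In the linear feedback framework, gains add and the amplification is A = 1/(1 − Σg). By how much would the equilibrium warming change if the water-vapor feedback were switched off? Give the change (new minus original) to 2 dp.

-3.28 K

Original: g = 0.6798, ΔT = 1.8/(1−0.6798) = 5.6215 K.
Without water-vapor: g' = 0.2328, ΔT' = 1.8/(1−0.2328) = 2.3462 K.
Change = 2.3462 − 5.6215 = -3.28 K.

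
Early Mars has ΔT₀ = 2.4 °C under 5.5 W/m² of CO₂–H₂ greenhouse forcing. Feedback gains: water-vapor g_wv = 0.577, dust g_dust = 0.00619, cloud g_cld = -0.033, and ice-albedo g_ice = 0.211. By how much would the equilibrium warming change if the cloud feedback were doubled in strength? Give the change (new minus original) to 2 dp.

Original: g = 0.76119, ΔT = 2.4/(1−0.76119) = 10.0498 °C.
With doubled cloud: g' = 0.72819, ΔT' = 2.4/(1−0.72819) = 8.8297 °C.
Change = 8.8297 − 10.0498 = -1.22 °C.

-1.22 °C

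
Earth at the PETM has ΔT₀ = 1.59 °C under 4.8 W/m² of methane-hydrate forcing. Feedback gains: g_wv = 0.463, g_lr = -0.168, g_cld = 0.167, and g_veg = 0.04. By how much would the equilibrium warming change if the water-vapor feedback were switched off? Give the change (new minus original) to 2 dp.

-1.54 °C

Original: g = 0.502, ΔT = 1.59/(1−0.502) = 3.1928 °C.
Without water-vapor: g' = 0.039, ΔT' = 1.59/(1−0.039) = 1.6545 °C.
Change = 1.6545 − 3.1928 = -1.54 °C.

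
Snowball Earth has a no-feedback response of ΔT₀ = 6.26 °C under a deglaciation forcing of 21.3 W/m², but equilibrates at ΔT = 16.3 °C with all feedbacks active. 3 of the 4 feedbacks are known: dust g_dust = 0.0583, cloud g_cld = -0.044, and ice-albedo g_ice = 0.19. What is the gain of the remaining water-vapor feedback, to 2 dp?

Amplification A = ΔT/ΔT₀ = 16.3/6.26 = 2.604.
Total gain g = 1 − 1/A = 1 − 1/2.604 = 0.616.
Known gains sum to 0.0583 − 0.044 + 0.19 = 0.2043.
g_wv = 0.616 − 0.2043 = 0.41.

0.41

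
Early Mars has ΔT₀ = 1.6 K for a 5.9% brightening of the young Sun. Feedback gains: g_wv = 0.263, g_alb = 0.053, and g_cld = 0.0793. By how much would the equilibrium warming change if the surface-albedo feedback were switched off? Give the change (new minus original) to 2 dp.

-0.21 K

Original: g = 0.3953, ΔT = 1.6/(1−0.3953) = 2.6459 K.
Without surface-albedo: g' = 0.3423, ΔT' = 1.6/(1−0.3423) = 2.4327 K.
Change = 2.4327 − 2.6459 = -0.21 K.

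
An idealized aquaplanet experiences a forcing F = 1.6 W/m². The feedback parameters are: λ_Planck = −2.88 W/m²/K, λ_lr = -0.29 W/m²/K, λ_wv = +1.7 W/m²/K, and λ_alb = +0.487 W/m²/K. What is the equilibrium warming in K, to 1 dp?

1.6 K

Net feedback parameter λ = (−2.88) + (-0.29) + (+1.7) + (+0.487) = -0.983 W/m²/K.
ΔT = −F/λ = −1.6/(-0.983) = 1.6 K.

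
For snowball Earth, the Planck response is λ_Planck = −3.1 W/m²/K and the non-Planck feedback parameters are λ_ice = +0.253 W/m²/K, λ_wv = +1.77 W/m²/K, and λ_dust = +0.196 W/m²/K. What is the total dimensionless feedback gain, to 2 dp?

0.72

Convert to gains: g_ice = 0.253/3.1 = 0.08161; g_wv = 1.77/3.1 = 0.571; g_dust = 0.196/3.1 = 0.06323.
Total gain g = 0.71584.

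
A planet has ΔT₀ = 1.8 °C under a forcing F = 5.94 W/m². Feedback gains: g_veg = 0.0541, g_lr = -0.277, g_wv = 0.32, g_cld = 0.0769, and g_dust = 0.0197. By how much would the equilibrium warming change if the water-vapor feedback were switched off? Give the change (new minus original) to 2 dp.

-0.63 °C

Original: g = 0.1937, ΔT = 1.8/(1−0.1937) = 2.2324 °C.
Without water-vapor: g' = -0.1263, ΔT' = 1.8/(1+0.1263) = 1.5982 °C.
Change = 1.5982 − 2.2324 = -0.63 °C.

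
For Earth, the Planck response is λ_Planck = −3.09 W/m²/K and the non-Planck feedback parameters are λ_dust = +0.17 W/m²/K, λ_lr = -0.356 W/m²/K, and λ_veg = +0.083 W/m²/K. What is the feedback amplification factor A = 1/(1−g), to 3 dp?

Convert to gains: g_dust = 0.17/3.09 = 0.05502; g_lr = -0.356/3.09 = -0.1152; g_veg = 0.083/3.09 = 0.02686.
Total gain g = -0.03332.
A = 1/(1 + 0.03332) = 0.968.

0.968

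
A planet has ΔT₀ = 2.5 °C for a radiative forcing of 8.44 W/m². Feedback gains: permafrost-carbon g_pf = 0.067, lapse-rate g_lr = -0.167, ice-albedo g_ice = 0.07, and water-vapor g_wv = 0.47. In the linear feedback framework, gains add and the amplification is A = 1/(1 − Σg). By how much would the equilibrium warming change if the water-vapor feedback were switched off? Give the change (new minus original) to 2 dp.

Original: g = 0.44, ΔT = 2.5/(1−0.44) = 4.4643 °C.
Without water-vapor: g' = -0.03, ΔT' = 2.5/(1+0.03) = 2.4272 °C.
Change = 2.4272 − 4.4643 = -2.04 °C.

-2.04 °C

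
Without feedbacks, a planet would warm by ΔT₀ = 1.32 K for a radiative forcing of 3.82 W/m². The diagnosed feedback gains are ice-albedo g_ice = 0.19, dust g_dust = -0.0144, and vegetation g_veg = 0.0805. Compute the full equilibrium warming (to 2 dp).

Total gain g = 0.19 − 0.0144 + 0.0805 = 0.2561.
Amplification A = 1/(1 − 0.2561) = 1.344.
ΔT = 1.32 × 1.344 = 1.77 K.

1.77 K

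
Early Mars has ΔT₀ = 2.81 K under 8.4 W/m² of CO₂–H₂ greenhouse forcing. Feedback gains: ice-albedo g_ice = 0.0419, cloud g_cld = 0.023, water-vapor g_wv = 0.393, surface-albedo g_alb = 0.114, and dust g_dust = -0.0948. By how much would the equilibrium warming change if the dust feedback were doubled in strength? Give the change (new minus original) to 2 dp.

Original: g = 0.4771, ΔT = 2.81/(1−0.4771) = 5.3739 K.
With doubled dust: g' = 0.3823, ΔT' = 2.81/(1−0.3823) = 4.5491 K.
Change = 4.5491 − 5.3739 = -0.82 K.

-0.82 K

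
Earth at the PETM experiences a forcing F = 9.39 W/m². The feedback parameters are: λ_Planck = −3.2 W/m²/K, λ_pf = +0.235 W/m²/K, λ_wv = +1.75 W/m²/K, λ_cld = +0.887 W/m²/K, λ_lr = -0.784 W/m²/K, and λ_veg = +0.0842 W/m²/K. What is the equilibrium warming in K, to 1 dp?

9.1 K

Net feedback parameter λ = (−3.2) + (+0.235) + (+1.75) + (+0.887) + (-0.784) + (+0.0842) = -1.0278 W/m²/K.
ΔT = −F/λ = −9.39/(-1.0278) = 9.1 K.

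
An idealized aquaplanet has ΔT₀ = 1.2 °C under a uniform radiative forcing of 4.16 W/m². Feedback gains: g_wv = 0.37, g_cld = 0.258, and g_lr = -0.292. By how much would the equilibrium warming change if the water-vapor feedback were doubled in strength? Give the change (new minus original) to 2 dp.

Original: g = 0.336, ΔT = 1.2/(1−0.336) = 1.8072 °C.
With doubled water-vapor: g' = 0.706, ΔT' = 1.2/(1−0.706) = 4.0816 °C.
Change = 4.0816 − 1.8072 = 2.27 °C.

2.27 °C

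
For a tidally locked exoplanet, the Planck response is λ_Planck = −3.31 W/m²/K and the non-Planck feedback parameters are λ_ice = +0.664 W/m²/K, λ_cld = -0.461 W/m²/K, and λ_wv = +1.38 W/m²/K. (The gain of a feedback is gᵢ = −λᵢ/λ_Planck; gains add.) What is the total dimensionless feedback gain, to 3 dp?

Convert to gains: g_ice = 0.664/3.31 = 0.2006; g_cld = -0.461/3.31 = -0.1393; g_wv = 1.38/3.31 = 0.4169.
Total gain g = 0.4782.

0.478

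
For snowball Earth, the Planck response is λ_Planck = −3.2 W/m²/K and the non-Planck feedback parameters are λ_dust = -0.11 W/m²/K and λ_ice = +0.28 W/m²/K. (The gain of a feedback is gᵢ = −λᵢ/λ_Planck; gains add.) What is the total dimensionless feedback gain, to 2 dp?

Convert to gains: g_dust = -0.11/3.2 = -0.03437; g_ice = 0.28/3.2 = 0.0875.
Total gain g = 0.05313.

0.05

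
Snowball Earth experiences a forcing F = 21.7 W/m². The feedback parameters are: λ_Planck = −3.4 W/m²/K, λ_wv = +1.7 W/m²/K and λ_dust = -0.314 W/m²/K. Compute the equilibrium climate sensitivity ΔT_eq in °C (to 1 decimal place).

Net feedback parameter λ = (−3.4) + (+1.7) + (-0.314) = -2.014 W/m²/K.
ΔT = −F/λ = −21.7/(-2.014) = 10.8 °C.

10.8 °C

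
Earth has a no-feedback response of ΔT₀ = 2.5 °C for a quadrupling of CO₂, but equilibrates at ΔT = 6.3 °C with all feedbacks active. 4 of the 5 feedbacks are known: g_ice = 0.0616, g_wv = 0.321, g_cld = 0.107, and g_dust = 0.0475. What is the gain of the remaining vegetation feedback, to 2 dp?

Amplification A = ΔT/ΔT₀ = 6.3/2.5 = 2.52.
Total gain g = 1 − 1/A = 1 − 1/2.52 = 0.6032.
Known gains sum to 0.0616 + 0.321 + 0.107 + 0.0475 = 0.5371.
g_veg = 0.6032 − 0.5371 = 0.07.

0.07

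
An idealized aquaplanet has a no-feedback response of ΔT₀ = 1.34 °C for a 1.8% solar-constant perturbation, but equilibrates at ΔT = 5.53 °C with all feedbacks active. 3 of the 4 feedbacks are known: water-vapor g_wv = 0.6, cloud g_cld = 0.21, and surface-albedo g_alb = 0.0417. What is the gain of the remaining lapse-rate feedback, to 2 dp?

Amplification A = ΔT/ΔT₀ = 5.53/1.34 = 4.127.
Total gain g = 1 − 1/A = 1 − 1/4.127 = 0.7577.
Known gains sum to 0.6 + 0.21 + 0.0417 = 0.8517.
g_lr = 0.7577 − 0.8517 = -0.09.

-0.09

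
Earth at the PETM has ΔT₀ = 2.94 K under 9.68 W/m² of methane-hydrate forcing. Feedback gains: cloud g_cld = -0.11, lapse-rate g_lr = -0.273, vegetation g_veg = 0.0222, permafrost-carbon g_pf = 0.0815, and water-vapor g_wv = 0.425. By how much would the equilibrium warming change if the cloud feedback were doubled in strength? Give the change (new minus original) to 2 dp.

-0.39 K

Original: g = 0.1457, ΔT = 2.94/(1−0.1457) = 3.4414 K.
With doubled cloud: g' = 0.0357, ΔT' = 2.94/(1−0.0357) = 3.0488 K.
Change = 3.0488 − 3.4414 = -0.39 K.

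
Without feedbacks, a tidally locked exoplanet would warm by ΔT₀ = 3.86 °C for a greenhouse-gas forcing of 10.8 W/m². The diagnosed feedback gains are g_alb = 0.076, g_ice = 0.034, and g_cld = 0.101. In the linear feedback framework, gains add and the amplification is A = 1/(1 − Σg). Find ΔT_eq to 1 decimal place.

Total gain g = 0.076 + 0.034 + 0.101 = 0.211.
Amplification A = 1/(1 − 0.211) = 1.267.
ΔT = 3.86 × 1.267 = 4.9 °C.

4.9 °C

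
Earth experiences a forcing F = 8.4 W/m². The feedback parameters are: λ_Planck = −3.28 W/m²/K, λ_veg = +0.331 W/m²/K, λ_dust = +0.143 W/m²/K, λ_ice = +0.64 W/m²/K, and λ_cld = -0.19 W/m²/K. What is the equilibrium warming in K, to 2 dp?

Net feedback parameter λ = (−3.28) + (+0.331) + (+0.143) + (+0.64) + (-0.19) = -2.356 W/m²/K.
ΔT = −F/λ = −8.4/(-2.356) = 3.57 K.

3.57 K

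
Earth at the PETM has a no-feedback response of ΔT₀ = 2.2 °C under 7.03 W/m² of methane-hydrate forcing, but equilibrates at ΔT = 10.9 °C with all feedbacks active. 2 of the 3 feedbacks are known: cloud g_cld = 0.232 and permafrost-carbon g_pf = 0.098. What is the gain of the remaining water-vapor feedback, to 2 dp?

Amplification A = ΔT/ΔT₀ = 10.9/2.2 = 4.955.
Total gain g = 1 − 1/A = 1 − 1/4.955 = 0.7982.
Known gains sum to 0.232 + 0.098 = 0.33.
g_wv = 0.7982 − 0.33 = 0.47.

0.47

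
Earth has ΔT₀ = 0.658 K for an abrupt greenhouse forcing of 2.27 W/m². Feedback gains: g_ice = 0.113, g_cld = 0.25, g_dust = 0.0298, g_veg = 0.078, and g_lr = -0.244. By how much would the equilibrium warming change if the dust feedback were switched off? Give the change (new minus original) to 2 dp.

-0.03 K

Original: g = 0.2268, ΔT = 0.658/(1−0.2268) = 0.8510 K.
Without dust: g' = 0.197, ΔT' = 0.658/(1−0.197) = 0.8194 K.
Change = 0.8194 − 0.8510 = -0.03 K.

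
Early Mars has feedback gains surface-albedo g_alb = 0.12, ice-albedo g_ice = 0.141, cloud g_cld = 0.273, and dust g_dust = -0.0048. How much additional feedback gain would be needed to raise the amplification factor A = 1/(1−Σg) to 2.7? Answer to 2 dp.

Current total gain = 0.5292.
Target gain for A = 2.7: g* = 1 − 1/2.7 = 0.6296.
Additional gain needed = 0.6296 − 0.5292 = 0.10.

0.10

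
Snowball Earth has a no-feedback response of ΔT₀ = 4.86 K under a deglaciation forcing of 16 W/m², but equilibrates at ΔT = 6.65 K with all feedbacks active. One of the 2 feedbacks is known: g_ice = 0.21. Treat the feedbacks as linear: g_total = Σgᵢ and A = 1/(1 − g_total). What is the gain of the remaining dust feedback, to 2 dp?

Amplification A = ΔT/ΔT₀ = 6.65/4.86 = 1.368.
Total gain g = 1 − 1/A = 1 − 1/1.368 = 0.269.
The known gain is 0.21.
g_dust = 0.269 − 0.21 = 0.06.

0.06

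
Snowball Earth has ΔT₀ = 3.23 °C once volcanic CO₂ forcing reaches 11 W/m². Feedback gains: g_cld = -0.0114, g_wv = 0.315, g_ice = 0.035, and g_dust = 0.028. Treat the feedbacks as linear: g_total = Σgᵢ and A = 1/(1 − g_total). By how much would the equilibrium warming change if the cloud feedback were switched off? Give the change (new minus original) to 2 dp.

0.09 °C

Original: g = 0.3666, ΔT = 3.23/(1−0.3666) = 5.0995 °C.
Without cloud: g' = 0.378, ΔT' = 3.23/(1−0.378) = 5.1929 °C.
Change = 5.1929 − 5.0995 = 0.09 °C.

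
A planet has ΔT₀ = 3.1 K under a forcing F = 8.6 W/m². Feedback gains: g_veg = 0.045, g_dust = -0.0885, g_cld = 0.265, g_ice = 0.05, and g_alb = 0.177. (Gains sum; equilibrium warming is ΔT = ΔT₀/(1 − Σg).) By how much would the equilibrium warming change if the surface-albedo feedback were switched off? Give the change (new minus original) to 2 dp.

Original: g = 0.4485, ΔT = 3.1/(1−0.4485) = 5.6210 K.
Without surface-albedo: g' = 0.2715, ΔT' = 3.1/(1−0.2715) = 4.2553 K.
Change = 4.2553 − 5.6210 = -1.37 K.

-1.37 K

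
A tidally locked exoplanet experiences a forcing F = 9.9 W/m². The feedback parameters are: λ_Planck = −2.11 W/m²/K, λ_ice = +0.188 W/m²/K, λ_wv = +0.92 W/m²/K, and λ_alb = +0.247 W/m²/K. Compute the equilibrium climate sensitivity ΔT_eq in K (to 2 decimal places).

13.11 K

Net feedback parameter λ = (−2.11) + (+0.188) + (+0.92) + (+0.247) = -0.755 W/m²/K.
ΔT = −F/λ = −9.9/(-0.755) = 13.11 K.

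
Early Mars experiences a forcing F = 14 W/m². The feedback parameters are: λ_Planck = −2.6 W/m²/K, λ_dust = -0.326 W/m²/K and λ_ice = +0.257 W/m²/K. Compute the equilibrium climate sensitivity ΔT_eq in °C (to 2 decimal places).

5.25 °C

Net feedback parameter λ = (−2.6) + (-0.326) + (+0.257) = -2.669 W/m²/K.
ΔT = −F/λ = −14/(-2.669) = 5.25 °C.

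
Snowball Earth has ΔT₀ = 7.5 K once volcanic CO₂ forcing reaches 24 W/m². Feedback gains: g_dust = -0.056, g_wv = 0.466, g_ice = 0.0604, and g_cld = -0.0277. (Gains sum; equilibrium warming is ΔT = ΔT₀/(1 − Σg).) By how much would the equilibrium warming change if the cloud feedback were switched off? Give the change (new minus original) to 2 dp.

0.70 K

Original: g = 0.4427, ΔT = 7.5/(1−0.4427) = 13.4577 K.
Without cloud: g' = 0.4704, ΔT' = 7.5/(1−0.4704) = 14.1616 K.
Change = 14.1616 − 13.4577 = 0.70 K.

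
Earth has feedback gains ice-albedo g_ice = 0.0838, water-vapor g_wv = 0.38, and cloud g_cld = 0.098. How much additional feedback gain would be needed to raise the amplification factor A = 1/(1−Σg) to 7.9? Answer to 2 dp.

0.31

Current total gain = 0.5618.
Target gain for A = 7.9: g* = 1 − 1/7.9 = 0.8734.
Additional gain needed = 0.8734 − 0.5618 = 0.31.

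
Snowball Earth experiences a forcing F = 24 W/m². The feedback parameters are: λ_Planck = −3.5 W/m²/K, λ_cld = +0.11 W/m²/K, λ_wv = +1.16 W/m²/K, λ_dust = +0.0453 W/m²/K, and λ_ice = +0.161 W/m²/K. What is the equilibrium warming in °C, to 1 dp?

Net feedback parameter λ = (−3.5) + (+0.11) + (+1.16) + (+0.0453) + (+0.161) = -2.0237 W/m²/K.
ΔT = −F/λ = −24/(-2.0237) = 11.9 °C.

11.9 °C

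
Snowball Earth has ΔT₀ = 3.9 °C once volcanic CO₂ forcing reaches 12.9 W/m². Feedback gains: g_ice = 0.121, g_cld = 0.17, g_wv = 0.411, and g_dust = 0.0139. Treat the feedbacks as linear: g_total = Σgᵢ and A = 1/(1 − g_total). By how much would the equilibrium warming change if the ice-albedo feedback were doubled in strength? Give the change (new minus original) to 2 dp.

Original: g = 0.7159, ΔT = 3.9/(1−0.7159) = 13.7276 °C.
With doubled ice-albedo: g' = 0.8369, ΔT' = 3.9/(1−0.8369) = 23.9117 °C.
Change = 23.9117 − 13.7276 = 10.18 °C.

10.18 °C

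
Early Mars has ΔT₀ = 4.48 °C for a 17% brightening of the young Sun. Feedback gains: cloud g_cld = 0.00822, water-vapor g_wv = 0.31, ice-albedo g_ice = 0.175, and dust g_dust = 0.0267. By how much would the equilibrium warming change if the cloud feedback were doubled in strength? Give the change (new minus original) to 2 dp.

0.16 °C

Original: g = 0.51992, ΔT = 4.48/(1−0.51992) = 9.3318 °C.
With doubled cloud: g' = 0.52814, ΔT' = 4.48/(1−0.52814) = 9.4943 °C.
Change = 9.4943 − 9.3318 = 0.16 °C.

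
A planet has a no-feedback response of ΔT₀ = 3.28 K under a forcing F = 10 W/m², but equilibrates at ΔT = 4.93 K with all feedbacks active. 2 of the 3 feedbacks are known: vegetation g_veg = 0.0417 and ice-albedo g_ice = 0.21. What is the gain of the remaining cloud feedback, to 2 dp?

0.08

Amplification A = ΔT/ΔT₀ = 4.93/3.28 = 1.503.
Total gain g = 1 − 1/A = 1 − 1/1.503 = 0.3347.
Known gains sum to 0.0417 + 0.21 = 0.2517.
g_cld = 0.3347 − 0.2517 = 0.08.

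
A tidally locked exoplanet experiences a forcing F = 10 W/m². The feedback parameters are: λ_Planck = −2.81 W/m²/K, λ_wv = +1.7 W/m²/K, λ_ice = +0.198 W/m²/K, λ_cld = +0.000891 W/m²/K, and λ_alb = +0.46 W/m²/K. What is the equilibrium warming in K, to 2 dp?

22.17 K

Net feedback parameter λ = (−2.81) + (+1.7) + (+0.198) + (+0.000891) + (+0.46) = -0.451109 W/m²/K.
ΔT = −F/λ = −10/(-0.451109) = 22.17 K.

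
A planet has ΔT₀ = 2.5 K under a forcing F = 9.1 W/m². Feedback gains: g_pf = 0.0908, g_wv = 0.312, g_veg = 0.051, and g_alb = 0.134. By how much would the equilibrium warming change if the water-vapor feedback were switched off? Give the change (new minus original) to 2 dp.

Original: g = 0.5878, ΔT = 2.5/(1−0.5878) = 6.0650 K.
Without water-vapor: g' = 0.2758, ΔT' = 2.5/(1−0.2758) = 3.4521 K.
Change = 3.4521 − 6.0650 = -2.61 K.

-2.61 K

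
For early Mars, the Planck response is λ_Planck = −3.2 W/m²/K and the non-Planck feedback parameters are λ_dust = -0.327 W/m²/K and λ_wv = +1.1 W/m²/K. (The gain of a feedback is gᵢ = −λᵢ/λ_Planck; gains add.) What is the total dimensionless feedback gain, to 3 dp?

0.242

Convert to gains: g_dust = -0.327/3.2 = -0.1022; g_wv = 1.1/3.2 = 0.3438.
Total gain g = 0.2416.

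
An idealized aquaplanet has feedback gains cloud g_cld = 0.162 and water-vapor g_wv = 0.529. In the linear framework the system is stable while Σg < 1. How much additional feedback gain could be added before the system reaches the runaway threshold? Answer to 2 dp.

0.31

Current total gain = 0.162 + 0.529 = 0.691.
Margin to runaway = 1 − 0.691 = 0.31.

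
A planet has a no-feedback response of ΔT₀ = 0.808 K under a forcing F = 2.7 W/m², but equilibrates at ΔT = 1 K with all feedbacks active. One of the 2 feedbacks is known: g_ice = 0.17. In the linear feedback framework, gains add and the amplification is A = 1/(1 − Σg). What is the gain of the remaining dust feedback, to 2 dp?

Amplification A = ΔT/ΔT₀ = 1/0.808 = 1.238.
Total gain g = 1 − 1/A = 1 − 1/1.238 = 0.1922.
The known gain is 0.17.
g_dust = 0.1922 − 0.17 = 0.02.

0.02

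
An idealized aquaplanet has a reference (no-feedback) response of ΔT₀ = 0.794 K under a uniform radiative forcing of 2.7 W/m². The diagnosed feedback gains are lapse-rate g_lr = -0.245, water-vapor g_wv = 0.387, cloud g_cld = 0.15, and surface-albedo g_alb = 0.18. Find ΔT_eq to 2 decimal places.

Total gain g = -0.245 + 0.387 + 0.15 + 0.18 = 0.472.
Amplification A = 1/(1 − 0.472) = 1.894.
ΔT = 0.794 × 1.894 = 1.50 K.

1.50 K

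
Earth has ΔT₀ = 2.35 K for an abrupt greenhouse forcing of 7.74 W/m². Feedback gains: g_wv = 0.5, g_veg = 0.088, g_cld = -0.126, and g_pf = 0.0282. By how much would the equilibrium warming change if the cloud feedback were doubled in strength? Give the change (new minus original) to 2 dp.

Original: g = 0.4902, ΔT = 2.35/(1−0.4902) = 4.6097 K.
With doubled cloud: g' = 0.3642, ΔT' = 2.35/(1−0.3642) = 3.6961 K.
Change = 3.6961 − 4.6097 = -0.91 K.

-0.91 K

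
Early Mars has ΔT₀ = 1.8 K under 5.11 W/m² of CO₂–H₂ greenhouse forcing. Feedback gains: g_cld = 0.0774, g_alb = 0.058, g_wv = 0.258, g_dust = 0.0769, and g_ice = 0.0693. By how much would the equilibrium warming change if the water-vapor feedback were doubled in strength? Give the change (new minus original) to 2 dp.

4.98 K

Original: g = 0.5396, ΔT = 1.8/(1−0.5396) = 3.9096 K.
With doubled water-vapor: g' = 0.7976, ΔT' = 1.8/(1−0.7976) = 8.8933 K.
Change = 8.8933 − 3.9096 = 4.98 K.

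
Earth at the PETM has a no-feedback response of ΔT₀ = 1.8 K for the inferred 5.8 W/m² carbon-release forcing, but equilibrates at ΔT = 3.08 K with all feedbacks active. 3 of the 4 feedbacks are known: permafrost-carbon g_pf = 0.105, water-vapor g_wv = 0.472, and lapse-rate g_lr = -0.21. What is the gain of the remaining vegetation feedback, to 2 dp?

Amplification A = ΔT/ΔT₀ = 3.08/1.8 = 1.711.
Total gain g = 1 − 1/A = 1 − 1/1.711 = 0.4155.
Known gains sum to 0.105 + 0.472 − 0.21 = 0.367.
g_veg = 0.4155 − 0.367 = 0.05.

0.05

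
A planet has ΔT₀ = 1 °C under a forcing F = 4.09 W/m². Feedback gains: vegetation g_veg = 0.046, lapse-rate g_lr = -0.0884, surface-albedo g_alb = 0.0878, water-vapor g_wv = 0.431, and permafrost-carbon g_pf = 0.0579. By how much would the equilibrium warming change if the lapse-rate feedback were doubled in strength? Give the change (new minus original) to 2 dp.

-0.34 °C

Original: g = 0.5343, ΔT = 1/(1−0.5343) = 2.1473 °C.
With doubled lapse-rate: g' = 0.4459, ΔT' = 1/(1−0.4459) = 1.8047 °C.
Change = 1.8047 − 2.1473 = -0.34 °C.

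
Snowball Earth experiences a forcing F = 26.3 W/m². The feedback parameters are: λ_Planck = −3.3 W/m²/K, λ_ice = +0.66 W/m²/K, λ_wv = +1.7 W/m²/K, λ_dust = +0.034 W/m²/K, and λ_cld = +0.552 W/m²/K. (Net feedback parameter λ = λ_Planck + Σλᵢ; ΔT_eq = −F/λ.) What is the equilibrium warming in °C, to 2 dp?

Net feedback parameter λ = (−3.3) + (+0.66) + (+1.7) + (+0.034) + (+0.552) = -0.354 W/m²/K.
ΔT = −F/λ = −26.3/(-0.354) = 74.29 °C.

74.29 °C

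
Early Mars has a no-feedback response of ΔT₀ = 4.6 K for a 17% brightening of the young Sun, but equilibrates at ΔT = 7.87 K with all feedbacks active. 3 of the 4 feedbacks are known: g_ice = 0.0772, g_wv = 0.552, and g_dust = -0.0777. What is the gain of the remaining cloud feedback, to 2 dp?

Amplification A = ΔT/ΔT₀ = 7.87/4.6 = 1.711.
Total gain g = 1 − 1/A = 1 − 1/1.711 = 0.4155.
Known gains sum to 0.0772 + 0.552 − 0.0777 = 0.5515.
g_cld = 0.4155 − 0.5515 = -0.14.

-0.14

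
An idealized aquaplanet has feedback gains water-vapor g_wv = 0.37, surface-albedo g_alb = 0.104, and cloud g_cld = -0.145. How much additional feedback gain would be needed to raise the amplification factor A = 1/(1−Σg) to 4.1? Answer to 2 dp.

Current total gain = 0.329.
Target gain for A = 4.1: g* = 1 − 1/4.1 = 0.7561.
Additional gain needed = 0.7561 − 0.329 = 0.43.

0.43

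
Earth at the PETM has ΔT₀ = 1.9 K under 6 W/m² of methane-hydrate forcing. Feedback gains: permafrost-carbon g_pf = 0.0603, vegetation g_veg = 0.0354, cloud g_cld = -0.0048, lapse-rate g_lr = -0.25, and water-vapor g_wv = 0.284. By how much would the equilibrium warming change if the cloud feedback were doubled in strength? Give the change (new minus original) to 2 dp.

Original: g = 0.1249, ΔT = 1.9/(1−0.1249) = 2.1712 K.
With doubled cloud: g' = 0.1201, ΔT' = 1.9/(1−0.1201) = 2.1593 K.
Change = 2.1593 − 2.1712 = -0.01 K.

-0.01 K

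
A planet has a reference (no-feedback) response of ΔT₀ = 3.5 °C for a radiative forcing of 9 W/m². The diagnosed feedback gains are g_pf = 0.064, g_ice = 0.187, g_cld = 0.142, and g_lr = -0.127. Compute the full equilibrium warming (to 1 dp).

Total gain g = 0.064 + 0.187 + 0.142 − 0.127 = 0.266.
Amplification A = 1/(1 − 0.266) = 1.362.
ΔT = 3.5 × 1.362 = 4.8 °C.

4.8 °C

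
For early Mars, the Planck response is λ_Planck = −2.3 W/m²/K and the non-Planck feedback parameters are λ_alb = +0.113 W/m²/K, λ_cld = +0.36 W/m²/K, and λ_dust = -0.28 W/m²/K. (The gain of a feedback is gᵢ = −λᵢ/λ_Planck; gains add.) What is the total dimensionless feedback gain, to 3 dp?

Convert to gains: g_alb = 0.113/2.3 = 0.04913; g_cld = 0.36/2.3 = 0.1565; g_dust = -0.28/2.3 = -0.1217.
Total gain g = 0.08393.

0.084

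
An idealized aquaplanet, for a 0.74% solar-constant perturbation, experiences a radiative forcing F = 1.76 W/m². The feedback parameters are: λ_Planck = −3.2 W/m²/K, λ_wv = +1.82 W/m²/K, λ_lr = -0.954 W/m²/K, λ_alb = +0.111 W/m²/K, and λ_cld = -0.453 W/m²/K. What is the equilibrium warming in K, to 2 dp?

Net feedback parameter λ = (−3.2) + (+1.82) + (-0.954) + (+0.111) + (-0.453) = -2.676 W/m²/K.
ΔT = −F/λ = −1.76/(-2.676) = 0.66 K.

0.66 K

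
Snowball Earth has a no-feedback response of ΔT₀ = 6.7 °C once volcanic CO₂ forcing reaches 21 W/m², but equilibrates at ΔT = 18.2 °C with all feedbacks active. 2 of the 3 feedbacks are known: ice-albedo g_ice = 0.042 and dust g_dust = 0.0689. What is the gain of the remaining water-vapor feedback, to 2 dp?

Amplification A = ΔT/ΔT₀ = 18.2/6.7 = 2.716.
Total gain g = 1 − 1/A = 1 − 1/2.716 = 0.6318.
Known gains sum to 0.042 + 0.0689 = 0.1109.
g_wv = 0.6318 − 0.1109 = 0.52.

0.52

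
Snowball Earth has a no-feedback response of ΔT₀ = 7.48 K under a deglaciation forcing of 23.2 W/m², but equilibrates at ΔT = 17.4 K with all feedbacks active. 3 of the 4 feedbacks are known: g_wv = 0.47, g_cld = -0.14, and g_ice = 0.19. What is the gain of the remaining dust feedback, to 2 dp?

0.05

Amplification A = ΔT/ΔT₀ = 17.4/7.48 = 2.326.
Total gain g = 1 − 1/A = 1 − 1/2.326 = 0.5701.
Known gains sum to 0.47 − 0.14 + 0.19 = 0.52.
g_dust = 0.5701 − 0.52 = 0.05.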